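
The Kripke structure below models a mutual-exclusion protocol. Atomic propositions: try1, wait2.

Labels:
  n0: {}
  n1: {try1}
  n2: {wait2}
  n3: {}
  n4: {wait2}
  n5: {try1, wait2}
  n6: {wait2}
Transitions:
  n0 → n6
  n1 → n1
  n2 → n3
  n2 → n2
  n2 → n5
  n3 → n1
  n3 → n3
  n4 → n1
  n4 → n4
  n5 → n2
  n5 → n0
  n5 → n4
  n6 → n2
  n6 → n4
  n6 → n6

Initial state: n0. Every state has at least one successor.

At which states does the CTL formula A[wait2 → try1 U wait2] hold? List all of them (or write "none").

States satisfying wait2 → try1: {n0, n1, n3, n5}.
States satisfying wait2: {n2, n4, n5, n6}.
States satisfying A[wait2 → try1 U wait2]: {n0, n2, n4, n5, n6}.

{n0, n2, n4, n5, n6}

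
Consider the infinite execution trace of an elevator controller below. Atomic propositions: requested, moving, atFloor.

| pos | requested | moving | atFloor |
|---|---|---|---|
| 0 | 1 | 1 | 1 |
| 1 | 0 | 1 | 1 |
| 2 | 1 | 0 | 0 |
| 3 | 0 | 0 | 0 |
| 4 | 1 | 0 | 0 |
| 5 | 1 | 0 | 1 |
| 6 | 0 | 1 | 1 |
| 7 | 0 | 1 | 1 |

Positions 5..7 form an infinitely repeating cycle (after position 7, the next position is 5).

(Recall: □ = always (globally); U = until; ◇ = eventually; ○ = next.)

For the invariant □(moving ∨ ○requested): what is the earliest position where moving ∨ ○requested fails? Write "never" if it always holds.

2

Check moving ∨ ○requested at each position in order: 0 ✓, 1 ✓.
At position 2 the labels are {requested} and the next position 3 has {}, so moving ∨ ○requested is false there. This is the first violation.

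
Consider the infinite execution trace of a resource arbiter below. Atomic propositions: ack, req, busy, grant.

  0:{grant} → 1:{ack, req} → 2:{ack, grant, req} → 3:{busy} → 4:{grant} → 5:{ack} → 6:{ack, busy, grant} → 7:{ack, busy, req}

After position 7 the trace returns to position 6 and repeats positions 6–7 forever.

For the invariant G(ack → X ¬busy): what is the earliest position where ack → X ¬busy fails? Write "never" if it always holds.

2

Check ack → X ¬busy at each position in order: 0 ✓, 1 ✓.
At position 2 the labels are {ack, grant, req} and the next position 3 has {busy}, so ack → X ¬busy is false there. This is the first violation.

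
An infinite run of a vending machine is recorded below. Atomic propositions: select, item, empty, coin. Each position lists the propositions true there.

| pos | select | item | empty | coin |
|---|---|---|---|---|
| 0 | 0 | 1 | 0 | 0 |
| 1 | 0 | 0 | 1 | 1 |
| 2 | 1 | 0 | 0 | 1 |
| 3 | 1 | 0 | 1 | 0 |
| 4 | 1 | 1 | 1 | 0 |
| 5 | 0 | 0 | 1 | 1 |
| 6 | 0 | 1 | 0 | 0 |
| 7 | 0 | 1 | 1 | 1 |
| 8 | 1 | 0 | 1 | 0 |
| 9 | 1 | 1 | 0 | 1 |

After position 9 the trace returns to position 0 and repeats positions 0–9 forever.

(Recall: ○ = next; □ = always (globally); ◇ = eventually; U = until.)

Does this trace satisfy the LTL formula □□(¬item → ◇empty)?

Holds

□(¬item → ◇empty) holds at every position 0..9, and those are all positions ever visited, so □□(¬item → ◇empty) holds.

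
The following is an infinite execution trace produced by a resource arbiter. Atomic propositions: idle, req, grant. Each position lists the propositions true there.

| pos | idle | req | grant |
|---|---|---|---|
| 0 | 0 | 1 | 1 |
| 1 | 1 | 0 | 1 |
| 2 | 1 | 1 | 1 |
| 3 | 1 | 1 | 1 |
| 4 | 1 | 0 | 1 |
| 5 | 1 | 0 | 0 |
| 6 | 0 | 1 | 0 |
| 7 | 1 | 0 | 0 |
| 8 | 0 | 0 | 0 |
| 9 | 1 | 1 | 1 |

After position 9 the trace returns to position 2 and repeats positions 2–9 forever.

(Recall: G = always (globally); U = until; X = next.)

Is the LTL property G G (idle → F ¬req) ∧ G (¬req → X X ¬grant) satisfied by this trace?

Violated

G (idle → F ¬req) holds at every position 0..9, and those are all positions ever visited, so G G (idle → F ¬req) holds.
¬req → X X ¬grant must hold at every position from 0 onward. It fails at position 1, so G (¬req → X X ¬grant) is false.
Positions where ¬req holds: 1, 4, 5, 7, 8.
Check X X ¬grant at each: 1→fails, 4→ok, 5→ok, 7→fails, 8→fails.
At position 0: G G (idle → F ¬req) is true; G (¬req → X X ¬grant) is false; so G G (idle → F ¬req) ∧ G (¬req → X X ¬grant) is false.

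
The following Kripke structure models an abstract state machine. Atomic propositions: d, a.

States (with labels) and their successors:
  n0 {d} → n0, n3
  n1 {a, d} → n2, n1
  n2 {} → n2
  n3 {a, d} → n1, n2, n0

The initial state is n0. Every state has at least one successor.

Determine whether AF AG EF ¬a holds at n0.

Holds

States satisfying AG EF ¬a: {n0, n1, n2, n3}.
States satisfying AF AG EF ¬a: {n0, n1, n2, n3}.
n0 ∈ Sat(AF AG EF ¬a).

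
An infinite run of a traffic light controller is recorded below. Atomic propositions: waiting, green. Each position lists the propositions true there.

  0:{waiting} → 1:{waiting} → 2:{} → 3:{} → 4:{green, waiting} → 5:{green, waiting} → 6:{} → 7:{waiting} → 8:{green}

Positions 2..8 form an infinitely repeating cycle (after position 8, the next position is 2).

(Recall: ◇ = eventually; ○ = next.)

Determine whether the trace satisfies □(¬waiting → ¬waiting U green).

No

¬waiting → ¬waiting U green must hold at every position from 0 onward. It fails at position 6, so □(¬waiting → ¬waiting U green) is false.
Positions where ¬waiting holds: 2, 3, 6, 8.
Check ¬waiting U green at each: 2→ok, 3→ok, 6→fails, 8→ok.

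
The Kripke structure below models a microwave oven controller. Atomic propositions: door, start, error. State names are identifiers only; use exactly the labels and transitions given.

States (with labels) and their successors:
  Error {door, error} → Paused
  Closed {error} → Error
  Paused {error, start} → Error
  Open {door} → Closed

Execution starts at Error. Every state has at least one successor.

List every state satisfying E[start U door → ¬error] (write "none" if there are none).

{Closed, Paused, Open}

States satisfying start: {Paused}.
States satisfying door → ¬error: {Closed, Paused, Open}.
States satisfying E[start U door → ¬error]: {Closed, Paused, Open}.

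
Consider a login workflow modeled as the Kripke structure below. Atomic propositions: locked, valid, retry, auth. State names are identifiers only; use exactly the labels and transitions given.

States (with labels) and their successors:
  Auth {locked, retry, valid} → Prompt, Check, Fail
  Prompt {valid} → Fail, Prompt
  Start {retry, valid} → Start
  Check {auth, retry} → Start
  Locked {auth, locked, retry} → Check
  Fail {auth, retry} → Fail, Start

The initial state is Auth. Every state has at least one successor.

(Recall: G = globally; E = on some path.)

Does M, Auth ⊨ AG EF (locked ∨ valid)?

Holds

States satisfying EF (locked ∨ valid): {Auth, Prompt, Start, Check, Locked, Fail}.
States satisfying AG EF (locked ∨ valid): {Auth, Prompt, Start, Check, Locked, Fail}.
Every state reachable from Auth satisfies EF (locked ∨ valid).
Auth ∈ Sat(AG EF (locked ∨ valid)).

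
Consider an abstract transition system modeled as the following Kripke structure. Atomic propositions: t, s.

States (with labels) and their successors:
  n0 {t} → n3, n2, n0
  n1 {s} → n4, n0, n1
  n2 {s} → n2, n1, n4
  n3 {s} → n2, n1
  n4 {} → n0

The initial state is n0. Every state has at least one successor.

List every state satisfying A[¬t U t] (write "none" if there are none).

States satisfying ¬t: {n1, n2, n3, n4}.
States satisfying t: {n0}.
States satisfying A[¬t U t]: {n0, n4}.

{n0, n4}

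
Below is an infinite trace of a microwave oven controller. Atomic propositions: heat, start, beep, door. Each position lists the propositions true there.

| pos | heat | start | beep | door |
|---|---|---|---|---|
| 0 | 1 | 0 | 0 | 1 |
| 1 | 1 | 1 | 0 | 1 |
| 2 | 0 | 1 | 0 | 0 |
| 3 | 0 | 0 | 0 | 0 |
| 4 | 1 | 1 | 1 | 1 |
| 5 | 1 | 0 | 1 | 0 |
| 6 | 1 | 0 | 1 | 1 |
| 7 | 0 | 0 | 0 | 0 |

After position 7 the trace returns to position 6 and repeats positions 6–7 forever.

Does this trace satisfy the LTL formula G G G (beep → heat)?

G G (beep → heat) holds at every position 0..7, and those are all positions ever visited, so G G G (beep → heat) holds.

Satisfied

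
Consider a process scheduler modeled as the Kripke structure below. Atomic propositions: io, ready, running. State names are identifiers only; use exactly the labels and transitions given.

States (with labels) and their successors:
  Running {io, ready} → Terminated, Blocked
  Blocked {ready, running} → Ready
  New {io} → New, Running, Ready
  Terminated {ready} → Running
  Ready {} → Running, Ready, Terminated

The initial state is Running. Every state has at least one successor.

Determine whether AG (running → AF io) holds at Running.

Violated

States satisfying running → AF io: {Running, New, Terminated, Ready}.
States satisfying AG (running → AF io): ∅.
Blocked is reachable from Running and violates running → AF io, so AG fails at Running.
Running ∉ Sat(AG (running → AF io)).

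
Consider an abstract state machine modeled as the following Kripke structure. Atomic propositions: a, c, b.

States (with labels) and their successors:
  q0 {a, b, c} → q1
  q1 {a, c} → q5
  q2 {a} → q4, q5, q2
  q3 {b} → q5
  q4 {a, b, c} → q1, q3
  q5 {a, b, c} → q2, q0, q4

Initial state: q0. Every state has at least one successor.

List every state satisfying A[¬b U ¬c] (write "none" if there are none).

States satisfying ¬b: {q1, q2}.
States satisfying ¬c: {q2, q3}.
States satisfying A[¬b U ¬c]: {q2, q3}.

{q2, q3}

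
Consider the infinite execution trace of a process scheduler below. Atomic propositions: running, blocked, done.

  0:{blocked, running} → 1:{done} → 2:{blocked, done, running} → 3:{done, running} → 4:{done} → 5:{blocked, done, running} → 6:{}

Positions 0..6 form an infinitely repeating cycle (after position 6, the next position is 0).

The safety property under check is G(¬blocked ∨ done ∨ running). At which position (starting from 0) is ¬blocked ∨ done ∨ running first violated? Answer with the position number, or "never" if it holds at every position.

¬blocked ∨ done ∨ running holds at every position 0..6, and those are all the positions the trace ever visits, so the invariant G(¬blocked ∨ done ∨ running) is never violated.

never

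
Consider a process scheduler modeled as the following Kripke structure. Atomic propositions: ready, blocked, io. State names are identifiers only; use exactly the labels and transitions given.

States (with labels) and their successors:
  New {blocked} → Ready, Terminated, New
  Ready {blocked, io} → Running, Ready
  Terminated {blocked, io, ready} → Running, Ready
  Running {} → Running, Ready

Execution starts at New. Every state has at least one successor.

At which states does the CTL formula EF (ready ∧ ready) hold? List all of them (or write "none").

States satisfying ready ∧ ready: {Terminated}.
States satisfying EF (ready ∧ ready): {New, Terminated}.

{New, Terminated}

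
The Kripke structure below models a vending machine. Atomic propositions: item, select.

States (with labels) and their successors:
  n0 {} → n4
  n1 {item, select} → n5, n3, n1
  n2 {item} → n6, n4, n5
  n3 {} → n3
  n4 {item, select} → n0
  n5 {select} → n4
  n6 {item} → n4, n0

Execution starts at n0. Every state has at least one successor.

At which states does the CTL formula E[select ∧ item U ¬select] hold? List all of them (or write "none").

{n0, n1, n2, n3, n4, n6}

States satisfying select ∧ item: {n1, n4}.
States satisfying ¬select: {n0, n2, n3, n6}.
States satisfying E[select ∧ item U ¬select]: {n0, n1, n2, n3, n4, n6}.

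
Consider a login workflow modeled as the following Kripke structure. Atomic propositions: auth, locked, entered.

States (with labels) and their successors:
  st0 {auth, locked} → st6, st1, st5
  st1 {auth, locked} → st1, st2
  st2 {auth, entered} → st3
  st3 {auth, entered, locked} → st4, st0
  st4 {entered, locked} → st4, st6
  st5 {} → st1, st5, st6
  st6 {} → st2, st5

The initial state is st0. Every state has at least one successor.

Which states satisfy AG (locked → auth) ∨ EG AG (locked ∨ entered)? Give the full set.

none

States satisfying locked → auth: {st0, st1, st2, st3, st5, st6}.
States satisfying AG (locked → auth): ∅.
States satisfying AG (locked ∨ entered): ∅.
States satisfying EG AG (locked ∨ entered): ∅.
States satisfying AG (locked → auth) ∨ EG AG (locked ∨ entered): ∅.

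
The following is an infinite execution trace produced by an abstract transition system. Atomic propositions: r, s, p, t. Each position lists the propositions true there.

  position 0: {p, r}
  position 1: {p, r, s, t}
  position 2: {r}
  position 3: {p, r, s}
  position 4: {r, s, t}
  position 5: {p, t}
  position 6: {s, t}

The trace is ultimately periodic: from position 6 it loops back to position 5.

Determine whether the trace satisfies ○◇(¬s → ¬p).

Holds

The position after 0 is 1; ◇(¬s → ¬p) is true there.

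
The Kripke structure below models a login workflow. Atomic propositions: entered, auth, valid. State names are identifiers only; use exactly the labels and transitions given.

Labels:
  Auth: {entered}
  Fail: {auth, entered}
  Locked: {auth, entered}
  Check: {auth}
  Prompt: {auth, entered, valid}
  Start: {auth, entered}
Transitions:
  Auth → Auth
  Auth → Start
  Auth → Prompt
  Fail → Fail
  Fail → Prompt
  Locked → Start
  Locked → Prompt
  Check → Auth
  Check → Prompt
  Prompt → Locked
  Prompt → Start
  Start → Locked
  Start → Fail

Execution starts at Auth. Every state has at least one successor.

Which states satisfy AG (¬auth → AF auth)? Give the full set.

{Fail, Locked, Prompt, Start}

States satisfying ¬auth → AF auth: {Fail, Locked, Check, Prompt, Start}.
States satisfying AG (¬auth → AF auth): {Fail, Locked, Prompt, Start}.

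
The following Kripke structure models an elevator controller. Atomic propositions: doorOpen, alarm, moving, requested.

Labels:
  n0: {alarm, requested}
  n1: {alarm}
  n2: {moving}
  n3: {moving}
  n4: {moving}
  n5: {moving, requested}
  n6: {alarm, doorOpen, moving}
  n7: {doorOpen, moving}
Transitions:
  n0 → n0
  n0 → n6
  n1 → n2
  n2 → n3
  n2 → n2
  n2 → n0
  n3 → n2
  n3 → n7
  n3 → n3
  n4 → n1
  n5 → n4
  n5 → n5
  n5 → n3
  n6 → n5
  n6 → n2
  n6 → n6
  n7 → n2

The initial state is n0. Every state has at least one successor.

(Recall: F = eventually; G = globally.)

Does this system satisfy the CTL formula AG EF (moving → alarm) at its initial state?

States satisfying EF (moving → alarm): {n0, n1, n2, n3, n4, n5, n6, n7}.
States satisfying AG EF (moving → alarm): {n0, n1, n2, n3, n4, n5, n6, n7}.
Every state reachable from n0 satisfies EF (moving → alarm).
n0 ∈ Sat(AG EF (moving → alarm)).

Holds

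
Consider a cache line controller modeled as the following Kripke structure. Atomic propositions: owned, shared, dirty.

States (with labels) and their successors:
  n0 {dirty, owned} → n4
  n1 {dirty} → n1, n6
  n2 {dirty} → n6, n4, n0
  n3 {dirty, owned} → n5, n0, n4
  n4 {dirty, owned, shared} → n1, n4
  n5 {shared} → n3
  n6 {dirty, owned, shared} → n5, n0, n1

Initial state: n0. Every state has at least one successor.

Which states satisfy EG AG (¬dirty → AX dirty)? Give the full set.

States satisfying AG (¬dirty → AX dirty): {n0, n1, n2, n3, n4, n5, n6}.
States satisfying EG AG (¬dirty → AX dirty): {n0, n1, n2, n3, n4, n5, n6}.

{n0, n1, n2, n3, n4, n5, n6}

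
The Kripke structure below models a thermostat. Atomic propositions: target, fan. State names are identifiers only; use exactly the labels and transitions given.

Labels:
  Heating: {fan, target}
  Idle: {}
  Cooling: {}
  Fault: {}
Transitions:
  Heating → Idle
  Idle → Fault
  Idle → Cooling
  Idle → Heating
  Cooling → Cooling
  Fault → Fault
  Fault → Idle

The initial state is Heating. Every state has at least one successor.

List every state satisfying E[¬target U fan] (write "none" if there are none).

{Heating, Idle, Fault}

States satisfying ¬target: {Idle, Cooling, Fault}.
States satisfying fan: {Heating}.
States satisfying E[¬target U fan]: {Heating, Idle, Fault}.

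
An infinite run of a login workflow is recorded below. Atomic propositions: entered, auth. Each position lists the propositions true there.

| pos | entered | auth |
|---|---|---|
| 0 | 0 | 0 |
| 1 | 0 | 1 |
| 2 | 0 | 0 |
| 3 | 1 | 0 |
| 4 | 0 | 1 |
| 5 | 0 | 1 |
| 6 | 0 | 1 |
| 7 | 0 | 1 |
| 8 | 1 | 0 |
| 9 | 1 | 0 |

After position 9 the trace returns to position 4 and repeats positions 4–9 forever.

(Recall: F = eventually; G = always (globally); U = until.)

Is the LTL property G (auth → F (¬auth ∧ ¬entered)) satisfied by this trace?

Violated

auth → F (¬auth ∧ ¬entered) must hold at every position from 0 onward. It fails at position 4, so G (auth → F (¬auth ∧ ¬entered)) is false.
Positions where auth holds: 1, 4, 5, 6, 7.
Check F (¬auth ∧ ¬entered) at each: 1→ok, 4→fails, 5→fails, 6→fails, 7→fails.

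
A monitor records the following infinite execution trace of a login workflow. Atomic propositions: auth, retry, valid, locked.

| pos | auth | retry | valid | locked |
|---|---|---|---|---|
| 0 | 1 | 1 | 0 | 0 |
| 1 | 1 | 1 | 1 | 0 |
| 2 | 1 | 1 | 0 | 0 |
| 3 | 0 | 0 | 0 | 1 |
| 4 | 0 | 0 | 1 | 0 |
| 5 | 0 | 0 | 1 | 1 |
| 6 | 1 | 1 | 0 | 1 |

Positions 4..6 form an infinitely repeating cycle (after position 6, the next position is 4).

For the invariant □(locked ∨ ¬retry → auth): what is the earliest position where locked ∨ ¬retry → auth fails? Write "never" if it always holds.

3

Check locked ∨ ¬retry → auth at each position in order: 0 ✓, 1 ✓, 2 ✓.
At position 3 the labels are {locked}, so locked ∨ ¬retry → auth is false there. This is the first violation.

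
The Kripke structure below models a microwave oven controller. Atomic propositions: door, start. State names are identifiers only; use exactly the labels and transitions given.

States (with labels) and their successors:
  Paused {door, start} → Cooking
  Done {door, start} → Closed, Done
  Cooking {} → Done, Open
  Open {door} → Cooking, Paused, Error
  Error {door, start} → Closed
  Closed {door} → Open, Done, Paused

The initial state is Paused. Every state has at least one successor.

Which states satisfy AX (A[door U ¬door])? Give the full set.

States satisfying A[door U ¬door]: {Paused, Cooking}.
States satisfying AX (A[door U ¬door]): {Paused}.

{Paused}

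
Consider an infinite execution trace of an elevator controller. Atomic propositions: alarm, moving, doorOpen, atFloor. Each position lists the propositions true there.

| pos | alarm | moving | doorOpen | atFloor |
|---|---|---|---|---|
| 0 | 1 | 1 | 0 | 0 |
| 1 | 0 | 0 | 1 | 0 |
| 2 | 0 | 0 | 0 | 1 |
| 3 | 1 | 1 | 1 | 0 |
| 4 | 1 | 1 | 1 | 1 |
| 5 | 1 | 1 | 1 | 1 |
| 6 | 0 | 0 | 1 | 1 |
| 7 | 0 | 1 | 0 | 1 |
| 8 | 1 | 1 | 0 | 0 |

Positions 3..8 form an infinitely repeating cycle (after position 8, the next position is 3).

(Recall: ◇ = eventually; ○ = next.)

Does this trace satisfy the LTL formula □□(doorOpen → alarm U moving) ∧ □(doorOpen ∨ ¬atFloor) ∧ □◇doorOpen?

□(doorOpen → alarm U moving) must hold at every position from 0 onward. It fails at position 0, so □□(doorOpen → alarm U moving) is false.
At position 0: □□(doorOpen → alarm U moving) is false; □(doorOpen ∨ ¬atFloor) ∧ □◇doorOpen is false; so □□(doorOpen → alarm U moving) ∧ □(doorOpen ∨ ¬atFloor) ∧ □◇doorOpen is false.

No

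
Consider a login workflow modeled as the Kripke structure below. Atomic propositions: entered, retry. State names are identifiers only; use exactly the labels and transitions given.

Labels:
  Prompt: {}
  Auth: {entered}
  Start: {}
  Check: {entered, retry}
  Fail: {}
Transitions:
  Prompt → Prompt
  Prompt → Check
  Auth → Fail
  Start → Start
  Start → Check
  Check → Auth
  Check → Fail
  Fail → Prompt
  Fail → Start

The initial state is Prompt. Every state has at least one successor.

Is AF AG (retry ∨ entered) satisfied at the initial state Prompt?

Does not hold

States satisfying AG (retry ∨ entered): ∅.
States satisfying AF AG (retry ∨ entered): ∅.
There is a path from Prompt along which AG (retry ∨ entered) never holds.
Prompt ∉ Sat(AF AG (retry ∨ entered)).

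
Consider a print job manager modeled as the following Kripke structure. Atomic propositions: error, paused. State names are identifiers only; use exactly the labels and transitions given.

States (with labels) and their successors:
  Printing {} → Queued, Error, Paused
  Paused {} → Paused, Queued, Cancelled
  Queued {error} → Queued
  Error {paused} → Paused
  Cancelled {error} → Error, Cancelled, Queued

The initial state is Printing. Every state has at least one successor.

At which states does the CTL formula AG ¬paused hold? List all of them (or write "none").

{Queued}

States satisfying ¬paused: {Printing, Paused, Queued, Cancelled}.
States satisfying AG ¬paused: {Queued}.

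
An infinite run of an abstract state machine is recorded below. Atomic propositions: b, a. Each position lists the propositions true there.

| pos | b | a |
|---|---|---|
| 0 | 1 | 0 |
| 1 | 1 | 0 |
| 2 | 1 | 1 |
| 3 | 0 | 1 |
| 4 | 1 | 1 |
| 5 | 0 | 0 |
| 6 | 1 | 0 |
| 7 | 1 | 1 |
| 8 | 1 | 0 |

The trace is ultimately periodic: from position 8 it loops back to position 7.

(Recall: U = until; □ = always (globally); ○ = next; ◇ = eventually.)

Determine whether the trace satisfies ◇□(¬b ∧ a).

No

□(¬b ∧ a) is false at every position 0..8, so it never becomes true and ◇□(¬b ∧ a) fails.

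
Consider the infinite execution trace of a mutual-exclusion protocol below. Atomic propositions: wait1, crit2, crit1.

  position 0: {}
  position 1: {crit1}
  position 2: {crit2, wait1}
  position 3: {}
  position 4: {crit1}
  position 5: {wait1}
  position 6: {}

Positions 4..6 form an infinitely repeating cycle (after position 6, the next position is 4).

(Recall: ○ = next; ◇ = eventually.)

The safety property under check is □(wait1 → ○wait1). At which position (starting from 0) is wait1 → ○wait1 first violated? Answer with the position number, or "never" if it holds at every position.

2

Check wait1 → ○wait1 at each position in order: 0 ✓, 1 ✓.
At position 2 the labels are {crit2, wait1} and the next position 3 has {}, so wait1 → ○wait1 is false there. This is the first violation.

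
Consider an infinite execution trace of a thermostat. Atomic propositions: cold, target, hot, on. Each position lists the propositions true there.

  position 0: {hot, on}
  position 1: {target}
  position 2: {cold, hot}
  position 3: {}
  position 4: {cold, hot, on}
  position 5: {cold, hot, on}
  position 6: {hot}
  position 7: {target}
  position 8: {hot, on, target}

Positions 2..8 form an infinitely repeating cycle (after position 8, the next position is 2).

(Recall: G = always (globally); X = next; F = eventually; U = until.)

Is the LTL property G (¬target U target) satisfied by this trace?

¬target U target holds at every position 0..8, and those are all positions ever visited, so G (¬target U target) holds.

Satisfied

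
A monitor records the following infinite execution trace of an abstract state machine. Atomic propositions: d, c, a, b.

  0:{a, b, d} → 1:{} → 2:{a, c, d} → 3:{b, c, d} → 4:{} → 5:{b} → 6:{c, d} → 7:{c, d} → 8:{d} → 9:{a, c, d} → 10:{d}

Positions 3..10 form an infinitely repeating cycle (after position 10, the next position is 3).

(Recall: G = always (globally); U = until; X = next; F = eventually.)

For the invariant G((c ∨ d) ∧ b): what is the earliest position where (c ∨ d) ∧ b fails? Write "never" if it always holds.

1

Check (c ∨ d) ∧ b at each position in order: 0 ✓.
At position 1 the labels are {}, so (c ∨ d) ∧ b is false there. This is the first violation.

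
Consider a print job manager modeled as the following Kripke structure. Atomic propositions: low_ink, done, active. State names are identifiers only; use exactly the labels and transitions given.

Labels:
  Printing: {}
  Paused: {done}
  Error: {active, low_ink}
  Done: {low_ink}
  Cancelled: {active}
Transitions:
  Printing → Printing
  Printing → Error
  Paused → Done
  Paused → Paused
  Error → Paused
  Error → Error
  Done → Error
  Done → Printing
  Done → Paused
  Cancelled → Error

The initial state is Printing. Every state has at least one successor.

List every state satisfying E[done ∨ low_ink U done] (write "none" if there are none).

States satisfying done ∨ low_ink: {Paused, Error, Done}.
States satisfying done: {Paused}.
States satisfying E[done ∨ low_ink U done]: {Paused, Error, Done}.

{Paused, Error, Done}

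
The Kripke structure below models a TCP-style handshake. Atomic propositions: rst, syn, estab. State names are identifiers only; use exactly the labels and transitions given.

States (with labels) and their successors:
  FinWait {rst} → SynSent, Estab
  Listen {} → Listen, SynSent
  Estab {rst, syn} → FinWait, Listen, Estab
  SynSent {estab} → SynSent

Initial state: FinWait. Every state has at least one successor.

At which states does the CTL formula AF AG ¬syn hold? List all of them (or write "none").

{Listen, SynSent}

States satisfying AG ¬syn: {Listen, SynSent}.
States satisfying AF AG ¬syn: {Listen, SynSent}.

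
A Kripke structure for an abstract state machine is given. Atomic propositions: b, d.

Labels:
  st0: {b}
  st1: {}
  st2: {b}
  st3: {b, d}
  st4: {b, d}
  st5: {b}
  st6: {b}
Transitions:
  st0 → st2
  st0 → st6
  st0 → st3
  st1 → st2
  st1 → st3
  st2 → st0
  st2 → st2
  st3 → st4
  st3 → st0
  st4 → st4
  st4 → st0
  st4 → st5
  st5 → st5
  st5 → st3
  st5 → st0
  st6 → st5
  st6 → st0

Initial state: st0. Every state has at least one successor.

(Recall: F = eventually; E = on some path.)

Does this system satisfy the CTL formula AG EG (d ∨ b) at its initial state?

Yes

States satisfying EG (d ∨ b): {st0, st2, st3, st4, st5, st6}.
States satisfying AG EG (d ∨ b): {st0, st2, st3, st4, st5, st6}.
Every state reachable from st0 satisfies EG (d ∨ b).
st0 ∈ Sat(AG EG (d ∨ b)).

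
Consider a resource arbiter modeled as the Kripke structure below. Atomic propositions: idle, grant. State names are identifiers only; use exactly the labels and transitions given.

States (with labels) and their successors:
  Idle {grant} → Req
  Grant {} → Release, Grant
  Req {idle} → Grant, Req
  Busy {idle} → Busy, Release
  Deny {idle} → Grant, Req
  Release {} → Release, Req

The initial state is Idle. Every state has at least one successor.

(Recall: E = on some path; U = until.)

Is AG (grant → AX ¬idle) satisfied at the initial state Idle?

States satisfying grant → AX ¬idle: {Grant, Req, Busy, Deny, Release}.
States satisfying AG (grant → AX ¬idle): {Grant, Req, Busy, Deny, Release}.
Idle is reachable from Idle and violates grant → AX ¬idle, so AG fails at Idle.
Idle ∉ Sat(AG (grant → AX ¬idle)).

Violated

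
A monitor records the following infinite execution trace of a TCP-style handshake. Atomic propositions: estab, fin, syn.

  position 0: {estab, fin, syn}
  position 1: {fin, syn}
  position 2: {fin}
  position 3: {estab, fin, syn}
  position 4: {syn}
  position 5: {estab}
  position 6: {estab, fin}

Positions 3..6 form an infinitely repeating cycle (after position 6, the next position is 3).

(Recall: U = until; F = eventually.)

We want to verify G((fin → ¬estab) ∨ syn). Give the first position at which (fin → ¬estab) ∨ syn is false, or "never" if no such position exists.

Check (fin → ¬estab) ∨ syn at each position in order: 0 ✓, 1 ✓, 2 ✓, 3 ✓, 4 ✓, 5 ✓.
At position 6 the labels are {estab, fin}, so (fin → ¬estab) ∨ syn is false there. This is the first violation.

6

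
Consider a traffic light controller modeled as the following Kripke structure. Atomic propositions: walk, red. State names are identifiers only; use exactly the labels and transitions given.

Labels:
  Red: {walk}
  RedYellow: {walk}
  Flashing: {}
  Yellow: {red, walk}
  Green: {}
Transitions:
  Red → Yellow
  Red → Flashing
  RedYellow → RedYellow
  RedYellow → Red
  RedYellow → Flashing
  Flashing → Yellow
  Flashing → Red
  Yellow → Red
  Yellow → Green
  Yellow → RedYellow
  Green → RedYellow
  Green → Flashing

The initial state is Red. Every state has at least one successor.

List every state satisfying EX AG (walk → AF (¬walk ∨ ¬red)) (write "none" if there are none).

States satisfying AG (walk → AF (¬walk ∨ ¬red)): {Red, RedYellow, Flashing, Yellow, Green}.
States satisfying EX AG (walk → AF (¬walk ∨ ¬red)): {Red, RedYellow, Flashing, Yellow, Green}.

{Red, RedYellow, Flashing, Yellow, Green}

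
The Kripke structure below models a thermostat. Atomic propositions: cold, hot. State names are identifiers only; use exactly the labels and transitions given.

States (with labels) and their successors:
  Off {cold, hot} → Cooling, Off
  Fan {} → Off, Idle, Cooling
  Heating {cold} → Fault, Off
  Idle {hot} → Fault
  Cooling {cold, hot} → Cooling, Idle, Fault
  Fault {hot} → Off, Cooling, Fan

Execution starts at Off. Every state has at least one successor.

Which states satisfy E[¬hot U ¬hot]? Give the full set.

{Fan, Heating}

States satisfying ¬hot: {Fan, Heating}.
States satisfying E[¬hot U ¬hot]: {Fan, Heating}.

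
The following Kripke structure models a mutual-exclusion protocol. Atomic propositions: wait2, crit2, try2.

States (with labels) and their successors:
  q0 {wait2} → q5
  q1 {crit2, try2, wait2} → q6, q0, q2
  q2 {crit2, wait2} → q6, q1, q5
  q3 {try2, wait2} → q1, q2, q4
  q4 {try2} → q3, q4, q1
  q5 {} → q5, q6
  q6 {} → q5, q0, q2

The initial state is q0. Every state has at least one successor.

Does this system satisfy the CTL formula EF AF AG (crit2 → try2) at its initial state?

Does not hold

States satisfying AF AG (crit2 → try2): ∅.
States satisfying EF AF AG (crit2 → try2): ∅.
No suitable path/successor from q0 witnesses the formula.
q0 ∉ Sat(EF AF AG (crit2 → try2)).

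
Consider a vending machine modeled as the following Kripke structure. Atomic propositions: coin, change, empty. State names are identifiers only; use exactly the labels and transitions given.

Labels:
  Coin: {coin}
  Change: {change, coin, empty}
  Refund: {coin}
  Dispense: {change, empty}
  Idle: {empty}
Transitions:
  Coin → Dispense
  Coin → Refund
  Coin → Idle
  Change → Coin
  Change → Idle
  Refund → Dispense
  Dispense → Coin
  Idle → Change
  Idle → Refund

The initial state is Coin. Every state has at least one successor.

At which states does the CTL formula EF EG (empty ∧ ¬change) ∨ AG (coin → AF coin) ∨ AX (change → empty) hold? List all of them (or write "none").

States satisfying EG (empty ∧ ¬change): ∅.
States satisfying EF EG (empty ∧ ¬change): ∅.
States satisfying coin → AF coin: {Coin, Change, Refund, Dispense, Idle}.
States satisfying AG (coin → AF coin): {Coin, Change, Refund, Dispense, Idle}.
States satisfying change → empty: {Coin, Change, Refund, Dispense, Idle}.
States satisfying AX (change → empty): {Coin, Change, Refund, Dispense, Idle}.
States satisfying AG (coin → AF coin) ∨ AX (change → empty): {Coin, Change, Refund, Dispense, Idle}.
States satisfying EF EG (empty ∧ ¬change) ∨ AG (coin → AF coin) ∨ AX (change → empty): {Coin, Change, Refund, Dispense, Idle}.

{Coin, Change, Refund, Dispense, Idle}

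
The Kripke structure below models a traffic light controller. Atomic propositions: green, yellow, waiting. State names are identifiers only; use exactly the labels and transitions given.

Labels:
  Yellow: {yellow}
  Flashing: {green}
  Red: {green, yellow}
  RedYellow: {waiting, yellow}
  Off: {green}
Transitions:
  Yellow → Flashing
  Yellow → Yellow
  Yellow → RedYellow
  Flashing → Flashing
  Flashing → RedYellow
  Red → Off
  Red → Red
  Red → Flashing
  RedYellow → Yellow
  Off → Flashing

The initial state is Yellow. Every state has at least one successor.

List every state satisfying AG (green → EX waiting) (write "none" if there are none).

States satisfying green → EX waiting: {Yellow, Flashing, RedYellow}.
States satisfying AG (green → EX waiting): {Yellow, Flashing, RedYellow}.

{Yellow, Flashing, RedYellow}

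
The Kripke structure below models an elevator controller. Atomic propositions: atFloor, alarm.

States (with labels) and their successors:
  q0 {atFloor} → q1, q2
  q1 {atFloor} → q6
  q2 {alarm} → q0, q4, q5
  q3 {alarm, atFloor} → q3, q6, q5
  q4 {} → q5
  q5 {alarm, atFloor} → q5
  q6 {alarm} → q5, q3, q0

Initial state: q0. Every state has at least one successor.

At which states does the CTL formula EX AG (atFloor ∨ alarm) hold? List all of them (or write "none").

States satisfying AG (atFloor ∨ alarm): {q5}.
States satisfying EX AG (atFloor ∨ alarm): {q2, q3, q4, q5, q6}.

{q2, q3, q4, q5, q6}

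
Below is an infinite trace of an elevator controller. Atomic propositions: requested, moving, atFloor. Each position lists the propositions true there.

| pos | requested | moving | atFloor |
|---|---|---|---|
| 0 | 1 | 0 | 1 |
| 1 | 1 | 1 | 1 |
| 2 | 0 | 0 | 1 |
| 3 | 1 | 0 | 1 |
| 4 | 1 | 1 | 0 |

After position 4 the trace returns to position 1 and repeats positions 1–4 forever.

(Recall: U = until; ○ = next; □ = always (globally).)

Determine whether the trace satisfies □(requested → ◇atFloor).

requested → ◇atFloor holds at every position 0..4, and those are all positions ever visited, so □(requested → ◇atFloor) holds.
Positions where requested holds: 0, 1, 3, 4.
Check ◇atFloor at each: 0→ok, 1→ok, 3→ok, 4→ok.

Satisfied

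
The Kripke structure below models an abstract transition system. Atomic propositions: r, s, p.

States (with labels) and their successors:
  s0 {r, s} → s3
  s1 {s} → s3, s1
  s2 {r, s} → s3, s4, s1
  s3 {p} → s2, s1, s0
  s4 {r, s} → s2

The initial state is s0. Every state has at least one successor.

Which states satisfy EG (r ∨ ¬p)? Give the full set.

States satisfying r ∨ ¬p: {s0, s1, s2, s4}.
States satisfying EG (r ∨ ¬p): {s1, s2, s4}.

{s1, s2, s4}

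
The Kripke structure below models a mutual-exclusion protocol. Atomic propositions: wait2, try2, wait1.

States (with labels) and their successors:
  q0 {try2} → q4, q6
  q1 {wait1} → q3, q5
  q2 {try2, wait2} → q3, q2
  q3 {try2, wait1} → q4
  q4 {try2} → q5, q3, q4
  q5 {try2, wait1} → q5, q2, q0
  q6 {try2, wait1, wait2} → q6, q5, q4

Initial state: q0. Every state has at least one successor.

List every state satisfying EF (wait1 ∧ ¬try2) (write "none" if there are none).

{q1}

States satisfying wait1 ∧ ¬try2: {q1}.
States satisfying EF (wait1 ∧ ¬try2): {q1}.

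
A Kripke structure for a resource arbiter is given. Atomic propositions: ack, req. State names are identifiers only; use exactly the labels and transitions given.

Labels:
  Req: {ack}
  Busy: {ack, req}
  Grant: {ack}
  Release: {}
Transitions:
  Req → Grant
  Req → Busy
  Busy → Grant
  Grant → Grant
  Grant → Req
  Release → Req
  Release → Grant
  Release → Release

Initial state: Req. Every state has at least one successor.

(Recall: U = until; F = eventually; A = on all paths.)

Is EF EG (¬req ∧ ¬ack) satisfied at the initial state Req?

States satisfying EG (¬req ∧ ¬ack): {Release}.
States satisfying EF EG (¬req ∧ ¬ack): {Release}.
No suitable path/successor from Req witnesses the formula.
Req ∉ Sat(EF EG (¬req ∧ ¬ack)).

No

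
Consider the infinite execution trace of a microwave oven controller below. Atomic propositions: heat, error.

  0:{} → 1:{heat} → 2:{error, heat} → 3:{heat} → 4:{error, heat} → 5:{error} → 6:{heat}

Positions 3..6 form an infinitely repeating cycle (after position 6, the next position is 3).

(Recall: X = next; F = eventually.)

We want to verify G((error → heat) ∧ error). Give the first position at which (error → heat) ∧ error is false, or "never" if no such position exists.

At position 0 the labels are {}, so (error → heat) ∧ error is false there. This is the first violation.

0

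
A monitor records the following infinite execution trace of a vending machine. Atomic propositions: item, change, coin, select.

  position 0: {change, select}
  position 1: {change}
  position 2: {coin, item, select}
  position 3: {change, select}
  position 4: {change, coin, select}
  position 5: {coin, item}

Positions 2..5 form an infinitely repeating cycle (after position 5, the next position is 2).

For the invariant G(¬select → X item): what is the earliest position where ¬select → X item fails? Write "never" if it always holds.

never

¬select → X item holds at every position 0..5, and those are all the positions the trace ever visits, so the invariant G(¬select → X item) is never violated.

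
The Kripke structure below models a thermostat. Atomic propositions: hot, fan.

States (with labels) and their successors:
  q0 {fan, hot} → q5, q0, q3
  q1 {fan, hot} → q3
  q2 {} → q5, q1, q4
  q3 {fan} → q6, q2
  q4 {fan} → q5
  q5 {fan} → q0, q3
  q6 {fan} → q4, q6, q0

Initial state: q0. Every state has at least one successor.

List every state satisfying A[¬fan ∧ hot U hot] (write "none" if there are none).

{q0, q1}

States satisfying ¬fan ∧ hot: ∅.
States satisfying hot: {q0, q1}.
States satisfying A[¬fan ∧ hot U hot]: {q0, q1}.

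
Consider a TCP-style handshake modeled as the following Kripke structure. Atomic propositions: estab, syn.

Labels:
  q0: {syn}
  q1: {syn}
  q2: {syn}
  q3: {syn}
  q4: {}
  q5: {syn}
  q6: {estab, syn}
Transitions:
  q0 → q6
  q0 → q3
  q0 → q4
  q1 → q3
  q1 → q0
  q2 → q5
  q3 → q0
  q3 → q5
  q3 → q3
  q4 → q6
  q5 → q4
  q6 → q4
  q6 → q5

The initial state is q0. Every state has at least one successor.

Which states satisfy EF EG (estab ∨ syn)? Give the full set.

{q0, q1, q3}

States satisfying EG (estab ∨ syn): {q0, q1, q3}.
States satisfying EF EG (estab ∨ syn): {q0, q1, q3}.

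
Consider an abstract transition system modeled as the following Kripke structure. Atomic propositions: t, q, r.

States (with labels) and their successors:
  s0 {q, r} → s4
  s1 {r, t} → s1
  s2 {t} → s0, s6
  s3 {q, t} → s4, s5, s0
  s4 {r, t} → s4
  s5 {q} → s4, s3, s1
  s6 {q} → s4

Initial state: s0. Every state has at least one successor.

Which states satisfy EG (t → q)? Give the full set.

States satisfying t → q: {s0, s3, s5, s6}.
States satisfying EG (t → q): {s3, s5}.

{s3, s5}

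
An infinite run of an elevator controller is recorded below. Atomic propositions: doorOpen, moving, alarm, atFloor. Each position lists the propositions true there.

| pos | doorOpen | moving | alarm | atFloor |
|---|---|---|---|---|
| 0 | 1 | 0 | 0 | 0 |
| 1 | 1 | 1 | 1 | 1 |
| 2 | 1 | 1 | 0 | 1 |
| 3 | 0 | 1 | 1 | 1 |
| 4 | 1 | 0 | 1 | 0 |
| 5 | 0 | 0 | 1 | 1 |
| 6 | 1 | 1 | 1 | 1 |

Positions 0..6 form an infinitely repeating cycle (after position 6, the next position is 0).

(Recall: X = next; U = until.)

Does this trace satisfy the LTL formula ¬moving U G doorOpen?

No

Walking from position 0: at position 1, G doorOpen has not yet held and ¬moving fails, so ¬moving U G doorOpen is false.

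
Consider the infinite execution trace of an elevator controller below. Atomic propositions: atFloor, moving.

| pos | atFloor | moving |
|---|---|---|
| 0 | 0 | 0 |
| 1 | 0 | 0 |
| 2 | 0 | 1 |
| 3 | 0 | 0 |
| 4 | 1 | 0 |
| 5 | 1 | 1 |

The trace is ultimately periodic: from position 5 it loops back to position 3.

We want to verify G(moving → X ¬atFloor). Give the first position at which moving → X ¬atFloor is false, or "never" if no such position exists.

never

moving → X ¬atFloor holds at every position 0..5, and those are all the positions the trace ever visits, so the invariant G(moving → X ¬atFloor) is never violated.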